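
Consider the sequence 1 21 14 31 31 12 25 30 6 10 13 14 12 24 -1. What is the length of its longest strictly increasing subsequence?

One longest increasing subsequence is 1, 6, 10, 13, 14, 24 (positions 1,9,10,11,12,14), of length 6; no longer one exists.

6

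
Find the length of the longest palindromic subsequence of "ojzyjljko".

5

Using dp[i][j] = 2 + dp[i+1][j−1] if the ends match, else max(dp[i+1][j], dp[i][j−1]):
dp[1][9] = 5. A witness is ojljo at positions 1,5,6,7,9.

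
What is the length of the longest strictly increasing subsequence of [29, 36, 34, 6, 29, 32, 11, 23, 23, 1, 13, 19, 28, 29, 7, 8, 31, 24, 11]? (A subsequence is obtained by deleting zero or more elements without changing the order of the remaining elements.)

7

Let dp[i] be the longest increasing subsequence ending at position i. Then dp = [1, 2, 2, 1, 2, 3, 2, 3, 3, 1, 3, 4, 5, 6, 2, 3, 7, 5, 4].
The maximum is 7; one witness is 6, 11, 13, 19, 28, 29, 31 at positions 4,7,11,12,13,14,17.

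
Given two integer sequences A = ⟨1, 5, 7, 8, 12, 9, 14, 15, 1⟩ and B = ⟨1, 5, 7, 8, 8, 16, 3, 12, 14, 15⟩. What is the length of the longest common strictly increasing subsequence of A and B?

For each value that appears in both, track the longest common increasing run ending there.
The best achievable length is 7; one witness is 1, 5, 7, 8, 12, 14, 15 (A-positions 1,2,3,4,5,7,8, B-positions 1,2,3,4,8,9,10).

7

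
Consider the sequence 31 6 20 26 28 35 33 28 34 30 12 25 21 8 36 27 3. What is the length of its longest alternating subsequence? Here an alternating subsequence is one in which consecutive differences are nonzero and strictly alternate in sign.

A longest alternating subsequence is 31, 6, 35, 33, 34, 12, 25, 21, 36, 27 (positions 1,2,6,7,9,11,12,13,15,16); its 9 consecutive differences strictly alternate in sign, and length 10 is optimal.

10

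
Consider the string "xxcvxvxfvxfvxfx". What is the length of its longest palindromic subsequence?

One longest palindromic subsequence is xxvxvfvxvxx (positions 1,2,4,5,6,8,9,10,12,13,15); it reads the same forward and backward, and the interval DP gives dp[1][15] = 11.

11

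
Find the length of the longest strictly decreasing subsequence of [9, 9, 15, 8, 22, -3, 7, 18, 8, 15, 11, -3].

5

Scanning left to right, the best length ending at each element is: 9→1, 9→1, 15→1, 8→2, 22→1, -3→3, 7→3, 18→2, 8→3, 15→3, 11→4, -3→5.
So the longest decreasing subsequence has length 5, e.g. 22, 18, 15, 11, -3.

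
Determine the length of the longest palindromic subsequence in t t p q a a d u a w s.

3

Using dp[i][j] = 2 + dp[i+1][j−1] if the ends match, else max(dp[i+1][j], dp[i][j−1]):
dp[1][11] = 3. A witness is aua at positions 6,8,9.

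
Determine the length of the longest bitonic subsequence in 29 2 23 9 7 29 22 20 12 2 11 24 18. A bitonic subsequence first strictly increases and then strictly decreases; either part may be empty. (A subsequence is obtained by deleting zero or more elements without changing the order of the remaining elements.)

7

Let inc[i] be the LIS ending at i and dec[i] the longest strictly decreasing subsequence starting at i. inc = [1, 1, 2, 2, 2, 3, 3, 3, 3, 1, 3, 4, 4], dec = [6, 1, 5, 3, 2, 5, 4, 3, 2, 1, 1, 2, 1].
max_i inc[i]+dec[i]−1 = 7, with one witness 2, 23, 29, 22, 20, 12, 11.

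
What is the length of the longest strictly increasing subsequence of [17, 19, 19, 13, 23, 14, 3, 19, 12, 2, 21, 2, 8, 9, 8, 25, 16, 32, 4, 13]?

Let dp[i] be the longest increasing subsequence ending at position i. Then dp = [1, 2, 2, 1, 3, 2, 1, 3, 2, 1, 4, 1, 2, 3, 2, 5, 4, 6, 2, 4].
The maximum is 6; one witness is 13, 14, 19, 21, 25, 32 at positions 4,6,8,11,16,18.

6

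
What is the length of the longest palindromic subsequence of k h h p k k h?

Using dp[i][j] = 2 + dp[i+1][j−1] if the ends match, else max(dp[i+1][j], dp[i][j−1]):
dp[1][7] = 4. A witness is hkkh at positions 2,5,6,7.

4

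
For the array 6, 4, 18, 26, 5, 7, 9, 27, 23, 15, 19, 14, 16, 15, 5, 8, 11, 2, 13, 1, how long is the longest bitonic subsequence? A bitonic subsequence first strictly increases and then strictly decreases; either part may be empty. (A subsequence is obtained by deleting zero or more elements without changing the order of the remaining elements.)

12

One longest bitonic subsequence is 4, 5, 7, 9, 27, 23, 19, 16, 15, 11, 2, 1 (positions 2,5,6,7,8,9,11,13,14,17,18,20): it rises to 27 then falls. Length 12 is optimal.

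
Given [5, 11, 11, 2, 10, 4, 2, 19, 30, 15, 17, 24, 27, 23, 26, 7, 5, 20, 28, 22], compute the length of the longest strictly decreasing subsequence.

Let dp[i] be the longest decreasing subsequence ending at position i. Then dp = [1, 1, 1, 2, 2, 3, 4, 1, 1, 2, 2, 2, 2, 3, 3, 4, 5, 4, 2, 4].
The maximum is 5; one witness is 30, 24, 23, 7, 5 at positions 9,12,14,16,17.

5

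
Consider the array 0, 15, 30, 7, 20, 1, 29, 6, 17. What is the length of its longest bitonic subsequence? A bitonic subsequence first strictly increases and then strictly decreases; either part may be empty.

One longest bitonic subsequence is 0, 15, 30, 29, 17 (positions 1,2,3,7,9): it rises to 30 then falls. Length 5 is optimal.

5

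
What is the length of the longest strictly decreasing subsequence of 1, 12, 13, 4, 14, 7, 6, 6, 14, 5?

4

Let dp[i] be the longest decreasing subsequence ending at position i. Then dp = [1, 1, 1, 2, 1, 2, 3, 3, 1, 4].
The maximum is 4; one witness is 12, 7, 6, 5 at positions 2,6,7,10.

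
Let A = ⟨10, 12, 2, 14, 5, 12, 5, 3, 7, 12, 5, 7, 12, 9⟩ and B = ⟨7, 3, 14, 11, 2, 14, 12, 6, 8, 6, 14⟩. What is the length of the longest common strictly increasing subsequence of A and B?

A longest common strictly increasing subsequence is 2, 14 (length 2); it appears in order in both A and B, and no longer such subsequence exists.

2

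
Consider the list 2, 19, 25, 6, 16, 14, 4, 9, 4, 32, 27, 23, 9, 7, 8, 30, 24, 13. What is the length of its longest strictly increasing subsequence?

Let dp[i] be the longest increasing subsequence ending at position i. Then dp = [1, 2, 3, 2, 3, 3, 2, 3, 2, 4, 4, 4, 3, 3, 4, 5, 5, 5].
The maximum is 5; one witness is 2, 19, 25, 27, 30 at positions 1,2,3,11,16.

5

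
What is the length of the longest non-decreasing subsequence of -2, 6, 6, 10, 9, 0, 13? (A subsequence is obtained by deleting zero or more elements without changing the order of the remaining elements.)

Scanning left to right, the best length ending at each element is: -2→1, 6→2, 6→3, 10→4, 9→4, 0→2, 13→5.
So the longest non-decreasing subsequence has length 5, e.g. -2, 6, 6, 10, 13.

5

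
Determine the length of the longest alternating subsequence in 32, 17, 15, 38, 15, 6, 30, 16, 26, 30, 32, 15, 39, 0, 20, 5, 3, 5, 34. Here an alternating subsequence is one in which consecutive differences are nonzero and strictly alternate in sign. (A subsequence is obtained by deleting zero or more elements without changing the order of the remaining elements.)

13

A longest alternating subsequence is 32, 17, 38, 15, 30, 16, 26, 15, 39, 0, 20, 3, 5 (positions 1,2,4,5,7,8,9,12,13,14,15,17,18); its 12 consecutive differences strictly alternate in sign, and length 13 is optimal.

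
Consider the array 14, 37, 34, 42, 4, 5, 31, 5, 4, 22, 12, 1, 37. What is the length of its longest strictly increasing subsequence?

4

Scanning left to right, the best length ending at each element is: 14→1, 37→2, 34→2, 42→3, 4→1, 5→2, 31→3, 5→2, 4→1, 22→3, 12→3, 1→1, 37→4.
So the longest increasing subsequence has length 4, e.g. 4, 5, 31, 37.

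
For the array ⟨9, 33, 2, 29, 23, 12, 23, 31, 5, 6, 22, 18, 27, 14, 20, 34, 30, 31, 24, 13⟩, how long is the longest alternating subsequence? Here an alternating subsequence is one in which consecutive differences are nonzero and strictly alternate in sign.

A longest alternating subsequence is 9, 33, 2, 29, 12, 23, 5, 22, 18, 27, 14, 34, 30, 31, 24 (positions 1,2,3,4,6,7,9,11,12,13,14,16,17,18,19); its 14 consecutive differences strictly alternate in sign, and length 15 is optimal.

15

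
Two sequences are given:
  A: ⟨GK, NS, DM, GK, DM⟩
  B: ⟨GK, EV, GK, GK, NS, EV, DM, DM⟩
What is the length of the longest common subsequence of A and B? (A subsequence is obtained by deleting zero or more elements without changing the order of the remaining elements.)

4

Backtracking the LCS table gives one alignment: GK (A1,B4) → NS (A2,B5) → DM (A3,B7) → DM (A5,B8).
So the longest common subsequence has length 4.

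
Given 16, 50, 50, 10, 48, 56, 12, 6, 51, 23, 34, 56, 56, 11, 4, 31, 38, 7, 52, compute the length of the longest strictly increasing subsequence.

Scanning left to right, the best length ending at each element is: 16→1, 50→2, 50→2, 10→1, 48→2, 56→3, 12→2, 6→1, 51→3, 23→3, 34→4, 56→5, 56→5, 11→2, 4→1, 31→4, 38→5, 7→2, 52→6.
So the longest increasing subsequence has length 6, e.g. 10, 12, 23, 34, 38, 52.

6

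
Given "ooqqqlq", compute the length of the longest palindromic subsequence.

One longest palindromic subsequence is qqqq (positions 3,4,5,7); it reads the same forward and backward, and the interval DP gives dp[1][7] = 4.

4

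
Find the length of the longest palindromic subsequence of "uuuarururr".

Using dp[i][j] = 2 + dp[i+1][j−1] if the ends match, else max(dp[i+1][j], dp[i][j−1]):
dp[1][10] = 5. A witness is rrurr at positions 5,7,8,9,10.

5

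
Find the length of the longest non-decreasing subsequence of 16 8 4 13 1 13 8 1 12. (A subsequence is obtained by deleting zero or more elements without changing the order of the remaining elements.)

Let dp[i] be the longest non-decreasing subsequence ending at position i. Then dp = [1, 1, 1, 2, 1, 3, 2, 2, 3].
The maximum is 3; one witness is 8, 13, 13 at positions 2,4,6.

3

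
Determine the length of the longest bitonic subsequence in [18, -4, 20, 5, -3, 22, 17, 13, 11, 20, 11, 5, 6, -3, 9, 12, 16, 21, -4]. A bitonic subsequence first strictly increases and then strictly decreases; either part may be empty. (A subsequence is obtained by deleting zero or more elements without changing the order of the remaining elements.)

9

One longest bitonic subsequence is 18, 20, 22, 17, 13, 11, 6, -3, -4 (positions 1,3,6,7,8,11,13,14,19): it rises to 22 then falls. Length 9 is optimal.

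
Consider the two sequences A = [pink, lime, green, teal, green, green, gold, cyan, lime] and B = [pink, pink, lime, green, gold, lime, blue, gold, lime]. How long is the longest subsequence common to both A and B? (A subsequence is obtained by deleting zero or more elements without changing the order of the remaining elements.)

A longest common subsequence is pink, lime, green, gold, lime (length 5); the LCS DP confirms no longer common subsequence exists.

5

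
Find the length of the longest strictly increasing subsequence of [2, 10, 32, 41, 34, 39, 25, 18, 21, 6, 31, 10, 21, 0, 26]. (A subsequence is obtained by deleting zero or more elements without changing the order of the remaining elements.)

One longest increasing subsequence is 2, 10, 32, 34, 39 (positions 1,2,3,5,6), of length 5; no longer one exists.

5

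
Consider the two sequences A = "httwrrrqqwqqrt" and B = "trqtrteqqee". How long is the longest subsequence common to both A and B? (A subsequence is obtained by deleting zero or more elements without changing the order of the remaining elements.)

5

Backtracking the LCS table gives one alignment: t (A2,B1) → t (A3,B4) → r (A5,B5) → q (A8,B8) → q (A9,B9).
So the longest common subsequence has length 5.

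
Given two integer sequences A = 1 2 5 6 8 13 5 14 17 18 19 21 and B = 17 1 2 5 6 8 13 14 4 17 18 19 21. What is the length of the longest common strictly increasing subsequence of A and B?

A longest common strictly increasing subsequence is 1, 2, 5, 6, 8, 13, 14, 17, 18, 19, 21 (length 11); it appears in order in both A and B, and no longer such subsequence exists.

11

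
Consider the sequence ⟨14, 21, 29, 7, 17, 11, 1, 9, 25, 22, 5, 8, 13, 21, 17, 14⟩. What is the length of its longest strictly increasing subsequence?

One longest increasing subsequence is 1, 5, 8, 13, 21 (positions 7,11,12,13,14), of length 5; no longer one exists.

5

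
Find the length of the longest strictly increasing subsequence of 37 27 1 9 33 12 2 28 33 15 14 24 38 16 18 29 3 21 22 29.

One longest increasing subsequence is 1, 9, 12, 15, 16, 18, 21, 22, 29 (positions 3,4,6,10,14,15,18,19,20), of length 9; no longer one exists.

9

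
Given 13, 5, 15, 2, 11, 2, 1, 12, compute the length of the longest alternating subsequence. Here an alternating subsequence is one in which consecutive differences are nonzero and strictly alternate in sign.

Track the best alternating length ending on an up-step vs a down-step at each position: up/down = 1/1, 1/2, 3/1, 1/4, 5/4, 1/6, 1/6, 7/4.
The maximum over both is 7; one such subsequence is 13, 5, 15, 2, 11, 2, 12.

7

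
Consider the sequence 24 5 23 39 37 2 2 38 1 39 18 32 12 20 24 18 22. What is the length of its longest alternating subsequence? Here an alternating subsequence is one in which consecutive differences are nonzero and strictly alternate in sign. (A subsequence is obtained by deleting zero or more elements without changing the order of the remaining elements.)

A longest alternating subsequence is 24, 5, 39, 37, 38, 1, 39, 18, 32, 12, 20, 18, 22 (positions 1,2,4,5,8,9,10,11,12,13,14,16,17); its 12 consecutive differences strictly alternate in sign, and length 13 is optimal.

13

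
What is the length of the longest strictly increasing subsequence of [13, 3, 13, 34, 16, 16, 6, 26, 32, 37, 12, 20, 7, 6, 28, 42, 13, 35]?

7

Scanning left to right, the best length ending at each element is: 13→1, 3→1, 13→2, 34→3, 16→3, 16→3, 6→2, 26→4, 32→5, 37→6, 12→3, 20→4, 7→3, 6→2, 28→5, 42→7, 13→4, 35→6.
So the longest increasing subsequence has length 7, e.g. 3, 13, 16, 26, 32, 37, 42.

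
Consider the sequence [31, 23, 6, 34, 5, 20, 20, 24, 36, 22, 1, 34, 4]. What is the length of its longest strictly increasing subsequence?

Let dp[i] be the longest increasing subsequence ending at position i. Then dp = [1, 1, 1, 2, 1, 2, 2, 3, 4, 3, 1, 4, 2].
The maximum is 4; one witness is 6, 20, 24, 36 at positions 3,6,8,9.

4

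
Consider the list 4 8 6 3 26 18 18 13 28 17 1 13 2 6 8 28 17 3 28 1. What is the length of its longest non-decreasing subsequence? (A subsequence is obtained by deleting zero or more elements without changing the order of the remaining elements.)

Let dp[i] be the longest non-decreasing subsequence ending at position i. Then dp = [1, 2, 2, 1, 3, 3, 4, 3, 5, 4, 1, 4, 2, 3, 4, 6, 5, 3, 7, 2].
The maximum is 7; one witness is 4, 8, 18, 18, 28, 28, 28 at positions 1,2,6,7,9,16,19.

7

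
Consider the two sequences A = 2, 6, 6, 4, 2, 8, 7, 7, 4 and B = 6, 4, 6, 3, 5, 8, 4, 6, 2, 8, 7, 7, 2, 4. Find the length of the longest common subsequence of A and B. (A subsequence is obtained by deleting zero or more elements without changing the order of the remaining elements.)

Backtracking the LCS table gives one alignment: 6 (A2,B1) → 6 (A3,B3) → 4 (A4,B7) → 2 (A5,B9) → 8 (A6,B10) → 7 (A7,B11) → 7 (A8,B12) → 4 (A9,B14).
So the longest common subsequence has length 8.

8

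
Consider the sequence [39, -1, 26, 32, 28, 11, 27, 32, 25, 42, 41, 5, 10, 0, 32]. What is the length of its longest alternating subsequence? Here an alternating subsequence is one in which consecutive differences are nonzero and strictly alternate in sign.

11

Track the best alternating length ending on an up-step vs a down-step at each position: up/down = 1/1, 1/2, 3/2, 3/2, 3/4, 3/4, 5/4, 5/2, 5/6, 7/1, 7/8, 3/8, 9/8, 3/10, 11/8.
The maximum over both is 11; one such subsequence is 39, -1, 26, 11, 27, 25, 42, 5, 10, 0, 32.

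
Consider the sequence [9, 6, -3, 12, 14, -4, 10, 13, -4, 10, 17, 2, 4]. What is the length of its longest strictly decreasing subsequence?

One longest decreasing subsequence is 9, 6, -3, -4 (positions 1,2,3,6), of length 4; no longer one exists.

4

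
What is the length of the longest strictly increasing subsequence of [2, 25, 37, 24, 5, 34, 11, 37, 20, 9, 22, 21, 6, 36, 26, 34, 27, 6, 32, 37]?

9

One longest increasing subsequence is 2, 5, 11, 20, 22, 26, 27, 32, 37 (positions 1,5,7,9,11,15,17,19,20), of length 9; no longer one exists.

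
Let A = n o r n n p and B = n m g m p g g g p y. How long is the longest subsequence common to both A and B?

Backtracking the LCS table gives one alignment: n (A1,B1) → p (A6,B9).
So the longest common subsequence has length 2.

2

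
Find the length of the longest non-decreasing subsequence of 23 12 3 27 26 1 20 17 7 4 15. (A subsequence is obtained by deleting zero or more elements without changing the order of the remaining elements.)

3

Scanning left to right, the best length ending at each element is: 23→1, 12→1, 3→1, 27→2, 26→2, 1→1, 20→2, 17→2, 7→2, 4→2, 15→3.
So the longest non-decreasing subsequence has length 3, e.g. 3, 7, 15.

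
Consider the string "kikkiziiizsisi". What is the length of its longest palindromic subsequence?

9

One longest palindromic subsequence is iiziiizii (positions 2,5,6,7,8,9,10,12,14); it reads the same forward and backward, and the interval DP gives dp[1][14] = 9.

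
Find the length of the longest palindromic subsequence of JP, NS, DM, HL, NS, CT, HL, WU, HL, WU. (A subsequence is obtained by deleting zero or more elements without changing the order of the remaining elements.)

3

One longest palindromic subsequence is WU HL WU (positions 8,9,10); it reads the same forward and backward, and the interval DP gives dp[1][10] = 3.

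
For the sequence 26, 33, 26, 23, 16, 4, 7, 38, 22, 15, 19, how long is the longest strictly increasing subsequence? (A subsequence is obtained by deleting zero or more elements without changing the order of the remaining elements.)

4

One longest increasing subsequence is 4, 7, 15, 19 (positions 6,7,10,11), of length 4; no longer one exists.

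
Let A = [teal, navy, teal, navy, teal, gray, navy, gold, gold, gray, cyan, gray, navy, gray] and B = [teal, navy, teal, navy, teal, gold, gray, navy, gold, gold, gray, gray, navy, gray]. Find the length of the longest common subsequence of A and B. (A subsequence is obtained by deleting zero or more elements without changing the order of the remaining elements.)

Backtracking the LCS table gives one alignment: teal (A1,B1) → navy (A2,B2) → teal (A3,B3) → navy (A4,B4) → teal (A5,B5) → gray (A6,B7) → navy (A7,B8) → gold (A8,B9) → gold (A9,B10) → gray (A10,B11) → gray (A12,B12) → navy (A13,B13) → gray (A14,B14).
So the longest common subsequence has length 13.

13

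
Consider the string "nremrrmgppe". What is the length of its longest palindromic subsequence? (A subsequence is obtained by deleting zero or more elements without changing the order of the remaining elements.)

6

One longest palindromic subsequence is emrrme (positions 3,4,5,6,7,11); it reads the same forward and backward, and the interval DP gives dp[1][11] = 6.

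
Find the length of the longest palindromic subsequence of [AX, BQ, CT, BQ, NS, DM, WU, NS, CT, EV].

5

Using dp[i][j] = 2 + dp[i+1][j−1] if the ends match, else max(dp[i+1][j], dp[i][j−1]):
dp[1][10] = 5. A witness is CT NS WU NS CT at positions 3,5,7,8,9.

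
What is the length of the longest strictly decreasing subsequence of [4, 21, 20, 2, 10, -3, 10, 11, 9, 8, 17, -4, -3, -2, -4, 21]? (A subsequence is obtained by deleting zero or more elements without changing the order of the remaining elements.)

7

Scanning left to right, the best length ending at each element is: 4→1, 21→1, 20→2, 2→3, 10→3, -3→4, 10→3, 11→3, 9→4, 8→5, 17→3, -4→6, -3→6, -2→6, -4→7, 21→1.
So the longest decreasing subsequence has length 7, e.g. 21, 20, 10, 9, 8, -3, -4.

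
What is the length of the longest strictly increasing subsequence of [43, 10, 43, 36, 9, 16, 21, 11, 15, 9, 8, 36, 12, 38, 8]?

Let dp[i] be the longest increasing subsequence ending at position i. Then dp = [1, 1, 2, 2, 1, 2, 3, 2, 3, 1, 1, 4, 3, 5, 1].
The maximum is 5; one witness is 10, 16, 21, 36, 38 at positions 2,6,7,12,14.

5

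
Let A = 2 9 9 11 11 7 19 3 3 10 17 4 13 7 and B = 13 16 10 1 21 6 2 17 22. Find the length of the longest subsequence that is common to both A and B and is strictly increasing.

2

For each value that appears in both, track the longest common increasing run ending there.
The best achievable length is 2; one witness is 10, 17 (A-positions 10,11, B-positions 3,8).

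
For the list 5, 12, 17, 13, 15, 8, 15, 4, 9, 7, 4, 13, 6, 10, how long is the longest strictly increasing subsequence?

4

Let dp[i] be the longest increasing subsequence ending at position i. Then dp = [1, 2, 3, 3, 4, 2, 4, 1, 3, 2, 1, 4, 2, 4].
The maximum is 4; one witness is 5, 12, 13, 15 at positions 1,2,4,5.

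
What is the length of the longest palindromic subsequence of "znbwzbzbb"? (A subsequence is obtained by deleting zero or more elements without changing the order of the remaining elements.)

5

One longest palindromic subsequence is bbzbb (positions 3,6,7,8,9); it reads the same forward and backward, and the interval DP gives dp[1][9] = 5.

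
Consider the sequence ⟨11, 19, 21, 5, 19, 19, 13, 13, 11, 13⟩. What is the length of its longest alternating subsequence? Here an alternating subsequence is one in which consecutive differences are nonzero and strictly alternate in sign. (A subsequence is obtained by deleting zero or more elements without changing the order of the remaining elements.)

A longest alternating subsequence is 11, 19, 5, 19, 11, 13 (positions 1,2,4,5,9,10); its 5 consecutive differences strictly alternate in sign, and length 6 is optimal.

6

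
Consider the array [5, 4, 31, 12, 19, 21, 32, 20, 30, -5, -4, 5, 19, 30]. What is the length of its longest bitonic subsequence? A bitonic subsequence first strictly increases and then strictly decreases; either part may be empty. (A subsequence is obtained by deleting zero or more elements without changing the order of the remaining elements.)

7

One longest bitonic subsequence is 5, 12, 19, 21, 32, 30, 19 (positions 1,4,5,6,7,9,13): it rises to 32 then falls. Length 7 is optimal.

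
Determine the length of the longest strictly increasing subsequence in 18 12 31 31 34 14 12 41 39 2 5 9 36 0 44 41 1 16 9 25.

5

One longest increasing subsequence is 18, 31, 34, 41, 44 (positions 1,3,5,8,15), of length 5; no longer one exists.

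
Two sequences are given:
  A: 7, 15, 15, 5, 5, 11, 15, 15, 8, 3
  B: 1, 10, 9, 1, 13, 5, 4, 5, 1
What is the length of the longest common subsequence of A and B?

2

Backtracking the LCS table gives one alignment: 5 (A4,B6) → 5 (A5,B8).
So the longest common subsequence has length 2.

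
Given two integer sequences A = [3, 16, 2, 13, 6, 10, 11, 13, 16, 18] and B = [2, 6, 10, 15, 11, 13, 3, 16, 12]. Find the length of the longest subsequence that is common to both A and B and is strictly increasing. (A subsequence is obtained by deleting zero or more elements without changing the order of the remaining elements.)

6

A longest common strictly increasing subsequence is 2, 6, 10, 11, 13, 16 (length 6); it appears in order in both A and B, and no longer such subsequence exists.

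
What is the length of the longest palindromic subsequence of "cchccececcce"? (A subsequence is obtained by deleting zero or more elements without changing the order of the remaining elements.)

One longest palindromic subsequence is cccececcc (positions 2,4,5,6,7,8,9,10,11); it reads the same forward and backward, and the interval DP gives dp[1][12] = 9.

9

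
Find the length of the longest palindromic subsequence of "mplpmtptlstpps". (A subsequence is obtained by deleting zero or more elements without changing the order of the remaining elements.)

One longest palindromic subsequence is pptstpp (positions 4,7,8,10,11,12,13); it reads the same forward and backward, and the interval DP gives dp[1][14] = 7.

7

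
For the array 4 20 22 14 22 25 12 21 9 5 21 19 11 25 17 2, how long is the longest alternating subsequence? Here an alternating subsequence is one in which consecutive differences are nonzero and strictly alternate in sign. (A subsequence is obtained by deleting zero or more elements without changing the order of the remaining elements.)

A longest alternating subsequence is 4, 20, 14, 22, 12, 21, 9, 21, 19, 25, 17 (positions 1,2,4,5,7,8,9,11,12,14,15); its 10 consecutive differences strictly alternate in sign, and length 11 is optimal.

11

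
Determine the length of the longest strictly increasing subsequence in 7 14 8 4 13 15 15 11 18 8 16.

5

One longest increasing subsequence is 7, 8, 13, 15, 18 (positions 1,3,5,6,9), of length 5; no longer one exists.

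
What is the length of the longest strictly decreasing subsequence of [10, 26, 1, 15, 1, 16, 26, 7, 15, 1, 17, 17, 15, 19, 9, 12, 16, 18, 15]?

4

Let dp[i] be the longest decreasing subsequence ending at position i. Then dp = [1, 1, 2, 2, 3, 2, 1, 3, 3, 4, 2, 2, 3, 2, 4, 4, 3, 3, 4].
The maximum is 4; one witness is 26, 15, 7, 1 at positions 2,4,8,10.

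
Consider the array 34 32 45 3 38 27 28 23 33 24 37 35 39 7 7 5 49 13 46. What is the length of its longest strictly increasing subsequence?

7

Let dp[i] be the longest increasing subsequence ending at position i. Then dp = [1, 1, 2, 1, 2, 2, 3, 2, 4, 3, 5, 5, 6, 2, 2, 2, 7, 3, 7].
The maximum is 7; one witness is 3, 27, 28, 33, 37, 39, 49 at positions 4,6,7,9,11,13,17.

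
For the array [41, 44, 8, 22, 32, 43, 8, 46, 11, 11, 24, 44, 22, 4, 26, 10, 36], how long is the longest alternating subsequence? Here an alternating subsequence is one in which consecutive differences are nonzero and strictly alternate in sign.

A longest alternating subsequence is 41, 44, 8, 22, 8, 46, 11, 24, 22, 26, 10, 36 (positions 1,2,3,4,7,8,9,11,13,15,16,17); its 11 consecutive differences strictly alternate in sign, and length 12 is optimal.

12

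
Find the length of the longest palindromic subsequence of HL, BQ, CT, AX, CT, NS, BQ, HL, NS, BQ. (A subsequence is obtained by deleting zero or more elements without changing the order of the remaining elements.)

Using dp[i][j] = 2 + dp[i+1][j−1] if the ends match, else max(dp[i+1][j], dp[i][j−1]):
dp[1][10] = 7. A witness is HL BQ CT AX CT BQ HL at positions 1,2,3,4,5,7,8.

7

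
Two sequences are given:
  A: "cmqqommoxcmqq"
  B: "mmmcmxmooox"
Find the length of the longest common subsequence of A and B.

A longest common subsequence is cmoox (length 5); the LCS DP confirms no longer common subsequence exists.

5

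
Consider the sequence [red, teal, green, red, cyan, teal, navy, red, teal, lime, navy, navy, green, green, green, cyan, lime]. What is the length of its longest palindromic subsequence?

One longest palindromic subsequence is lime green green green lime (positions 10,13,14,15,17); it reads the same forward and backward, and the interval DP gives dp[1][17] = 5.

5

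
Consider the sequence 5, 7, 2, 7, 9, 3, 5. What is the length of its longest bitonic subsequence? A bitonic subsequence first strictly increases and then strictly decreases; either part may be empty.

4

Let inc[i] be the LIS ending at i and dec[i] the longest strictly decreasing subsequence starting at i. inc = [1, 2, 1, 2, 3, 2, 3], dec = [2, 2, 1, 2, 2, 1, 1].
max_i inc[i]+dec[i]−1 = 4, with one witness 5, 7, 9, 5.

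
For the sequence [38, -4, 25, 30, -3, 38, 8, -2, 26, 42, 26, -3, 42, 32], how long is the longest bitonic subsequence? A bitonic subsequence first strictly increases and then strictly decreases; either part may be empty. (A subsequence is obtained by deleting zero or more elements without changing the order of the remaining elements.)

Let inc[i] be the LIS ending at i and dec[i] the longest strictly decreasing subsequence starting at i. inc = [1, 1, 2, 3, 2, 4, 3, 3, 4, 5, 4, 2, 5, 5], dec = [5, 1, 4, 4, 1, 4, 3, 2, 2, 3, 2, 1, 2, 1].
max_i inc[i]+dec[i]−1 = 7, with one witness -4, 25, 30, 38, 8, -2, -3.

7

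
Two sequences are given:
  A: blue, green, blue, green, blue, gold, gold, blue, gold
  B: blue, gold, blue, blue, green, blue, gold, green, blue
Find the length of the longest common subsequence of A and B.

6

A longest common subsequence is blue, blue, green, blue, gold, blue (length 6); the LCS DP confirms no longer common subsequence exists.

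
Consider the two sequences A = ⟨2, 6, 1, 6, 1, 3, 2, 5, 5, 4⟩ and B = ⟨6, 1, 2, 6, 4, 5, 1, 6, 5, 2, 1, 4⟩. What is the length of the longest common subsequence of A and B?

6

Backtracking the LCS table gives one alignment: 2 (A1,B3) → 6 (A2,B4) → 1 (A3,B7) → 6 (A4,B8) → 1 (A5,B11) → 4 (A10,B12).
So the longest common subsequence has length 6.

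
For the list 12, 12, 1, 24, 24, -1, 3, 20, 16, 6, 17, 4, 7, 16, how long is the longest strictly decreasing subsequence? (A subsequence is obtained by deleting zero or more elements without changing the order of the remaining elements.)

Let dp[i] be the longest decreasing subsequence ending at position i. Then dp = [1, 1, 2, 1, 1, 3, 2, 2, 3, 4, 3, 5, 4, 4].
The maximum is 5; one witness is 24, 20, 16, 6, 4 at positions 4,8,9,10,12.

5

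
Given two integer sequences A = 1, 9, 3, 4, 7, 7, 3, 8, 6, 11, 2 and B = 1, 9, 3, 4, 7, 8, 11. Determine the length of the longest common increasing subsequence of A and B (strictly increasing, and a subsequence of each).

For each value that appears in both, track the longest common increasing run ending there.
The best achievable length is 6; one witness is 1, 3, 4, 7, 8, 11 (A-positions 1,3,4,5,8,10, B-positions 1,3,4,5,6,7).

6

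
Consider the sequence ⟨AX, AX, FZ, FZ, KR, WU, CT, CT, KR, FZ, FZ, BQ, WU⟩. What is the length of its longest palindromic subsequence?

One longest palindromic subsequence is FZ FZ KR CT CT KR FZ FZ (positions 3,4,5,7,8,9,10,11); it reads the same forward and backward, and the interval DP gives dp[1][13] = 8.

8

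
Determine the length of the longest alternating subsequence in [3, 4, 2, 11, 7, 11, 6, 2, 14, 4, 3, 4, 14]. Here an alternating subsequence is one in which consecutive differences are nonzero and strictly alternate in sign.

10

Track the best alternating length ending on an up-step vs a down-step at each position: up/down = 1/1, 2/1, 1/3, 4/1, 4/5, 6/1, 4/7, 1/7, 8/1, 8/9, 8/9, 10/9, 10/1.
The maximum over both is 10; one such subsequence is 3, 4, 2, 11, 7, 11, 6, 14, 3, 4.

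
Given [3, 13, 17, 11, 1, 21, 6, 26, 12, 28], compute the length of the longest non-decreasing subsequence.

6

Let dp[i] be the longest non-decreasing subsequence ending at position i. Then dp = [1, 2, 3, 2, 1, 4, 2, 5, 3, 6].
The maximum is 6; one witness is 3, 13, 17, 21, 26, 28 at positions 1,2,3,6,8,10.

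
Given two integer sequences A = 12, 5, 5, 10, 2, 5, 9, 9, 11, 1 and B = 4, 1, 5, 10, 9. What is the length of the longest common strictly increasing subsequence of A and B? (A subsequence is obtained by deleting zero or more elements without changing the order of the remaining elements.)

A longest common strictly increasing subsequence is 5, 10 (length 2); it appears in order in both A and B, and no longer such subsequence exists.

2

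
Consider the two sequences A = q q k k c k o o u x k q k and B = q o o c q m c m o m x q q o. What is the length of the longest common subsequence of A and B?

Backtracking the LCS table gives one alignment: q (A1,B1) → q (A2,B5) → c (A5,B7) → o (A7,B9) → x (A10,B11) → q (A12,B13).
So the longest common subsequence has length 6.

6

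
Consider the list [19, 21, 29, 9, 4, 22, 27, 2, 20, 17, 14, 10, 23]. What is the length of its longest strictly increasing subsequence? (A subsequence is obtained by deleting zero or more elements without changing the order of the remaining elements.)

4

Scanning left to right, the best length ending at each element is: 19→1, 21→2, 29→3, 9→1, 4→1, 22→3, 27→4, 2→1, 20→2, 17→2, 14→2, 10→2, 23→4.
So the longest increasing subsequence has length 4, e.g. 19, 21, 22, 27.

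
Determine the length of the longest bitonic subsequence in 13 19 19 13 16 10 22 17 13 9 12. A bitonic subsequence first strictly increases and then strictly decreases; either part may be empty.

6

One longest bitonic subsequence is 13, 19, 22, 17, 13, 12 (positions 1,2,7,8,9,11): it rises to 22 then falls. Length 6 is optimal.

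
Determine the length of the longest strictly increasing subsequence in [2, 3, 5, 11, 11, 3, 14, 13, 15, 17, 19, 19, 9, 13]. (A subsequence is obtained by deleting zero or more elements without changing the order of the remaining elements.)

8

One longest increasing subsequence is 2, 3, 5, 11, 14, 15, 17, 19 (positions 1,2,3,4,7,9,10,11), of length 8; no longer one exists.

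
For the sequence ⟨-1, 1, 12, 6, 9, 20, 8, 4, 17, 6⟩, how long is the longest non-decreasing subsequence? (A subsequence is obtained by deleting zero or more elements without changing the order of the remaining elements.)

Let dp[i] be the longest non-decreasing subsequence ending at position i. Then dp = [1, 2, 3, 3, 4, 5, 4, 3, 5, 4].
The maximum is 5; one witness is -1, 1, 6, 9, 20 at positions 1,2,4,5,6.

5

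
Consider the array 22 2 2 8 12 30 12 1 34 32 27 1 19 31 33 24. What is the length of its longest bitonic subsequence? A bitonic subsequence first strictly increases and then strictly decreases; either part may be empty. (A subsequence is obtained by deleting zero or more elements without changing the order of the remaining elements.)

One longest bitonic subsequence is 2, 8, 12, 30, 34, 32, 31, 24 (positions 2,4,5,6,9,10,14,16): it rises to 34 then falls. Length 8 is optimal.

8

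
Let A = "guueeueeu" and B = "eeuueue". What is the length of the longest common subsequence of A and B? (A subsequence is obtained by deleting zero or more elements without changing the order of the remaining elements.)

5

A longest common subsequence is uueue (length 5); the LCS DP confirms no longer common subsequence exists.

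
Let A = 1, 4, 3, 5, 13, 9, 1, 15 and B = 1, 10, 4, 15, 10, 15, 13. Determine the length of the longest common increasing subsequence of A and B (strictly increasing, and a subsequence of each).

A longest common strictly increasing subsequence is 1, 4, 15 (length 3); it appears in order in both A and B, and no longer such subsequence exists.

3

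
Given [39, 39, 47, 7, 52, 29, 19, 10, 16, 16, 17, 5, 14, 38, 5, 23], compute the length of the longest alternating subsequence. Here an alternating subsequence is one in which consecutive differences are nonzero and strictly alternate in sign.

A longest alternating subsequence is 39, 47, 7, 52, 10, 16, 5, 14, 5, 23 (positions 1,3,4,5,8,9,12,13,15,16); its 9 consecutive differences strictly alternate in sign, and length 10 is optimal.

10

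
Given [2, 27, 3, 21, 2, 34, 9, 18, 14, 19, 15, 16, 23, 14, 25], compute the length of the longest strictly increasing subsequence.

One longest increasing subsequence is 2, 3, 9, 14, 15, 16, 23, 25 (positions 1,3,7,9,11,12,13,15), of length 8; no longer one exists.

8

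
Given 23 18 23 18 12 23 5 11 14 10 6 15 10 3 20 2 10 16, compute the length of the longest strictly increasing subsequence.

Let dp[i] be the longest increasing subsequence ending at position i. Then dp = [1, 1, 2, 1, 1, 2, 1, 2, 3, 2, 2, 4, 3, 1, 5, 1, 3, 5].
The maximum is 5; one witness is 5, 11, 14, 15, 20 at positions 7,8,9,12,15.

5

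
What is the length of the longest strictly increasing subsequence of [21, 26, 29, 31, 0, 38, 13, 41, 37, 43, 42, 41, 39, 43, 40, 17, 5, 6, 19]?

One longest increasing subsequence is 21, 26, 29, 31, 38, 41, 42, 43 (positions 1,2,3,4,6,8,11,14), of length 8; no longer one exists.

8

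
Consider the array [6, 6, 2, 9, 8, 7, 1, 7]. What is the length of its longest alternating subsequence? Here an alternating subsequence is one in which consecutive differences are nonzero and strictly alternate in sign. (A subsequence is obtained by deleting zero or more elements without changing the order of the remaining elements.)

A longest alternating subsequence is 6, 2, 9, 1, 7 (positions 1,3,4,7,8); its 4 consecutive differences strictly alternate in sign, and length 5 is optimal.

5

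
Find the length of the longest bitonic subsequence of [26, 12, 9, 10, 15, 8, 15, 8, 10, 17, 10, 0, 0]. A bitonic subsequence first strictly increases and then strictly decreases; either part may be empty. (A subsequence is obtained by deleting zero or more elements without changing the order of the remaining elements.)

Let inc[i] be the LIS ending at i and dec[i] the longest strictly decreasing subsequence starting at i. inc = [1, 1, 1, 2, 3, 1, 3, 1, 2, 4, 2, 1, 1], dec = [5, 4, 3, 3, 3, 2, 3, 2, 2, 3, 2, 1, 1].
max_i inc[i]+dec[i]−1 = 6, with one witness 9, 10, 15, 17, 10, 0.

6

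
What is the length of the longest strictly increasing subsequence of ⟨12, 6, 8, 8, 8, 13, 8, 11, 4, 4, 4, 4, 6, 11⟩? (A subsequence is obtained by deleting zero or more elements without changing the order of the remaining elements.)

Scanning left to right, the best length ending at each element is: 12→1, 6→1, 8→2, 8→2, 8→2, 13→3, 8→2, 11→3, 4→1, 4→1, 4→1, 4→1, 6→2, 11→3.
So the longest increasing subsequence has length 3, e.g. 6, 8, 13.

3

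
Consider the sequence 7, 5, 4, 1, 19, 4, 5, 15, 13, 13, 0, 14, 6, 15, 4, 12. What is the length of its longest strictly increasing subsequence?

One longest increasing subsequence is 1, 4, 5, 13, 14, 15 (positions 4,6,7,9,12,14), of length 6; no longer one exists.

6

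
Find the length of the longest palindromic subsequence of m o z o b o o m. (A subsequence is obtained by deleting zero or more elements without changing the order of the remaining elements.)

7

Using dp[i][j] = 2 + dp[i+1][j−1] if the ends match, else max(dp[i+1][j], dp[i][j−1]):
dp[1][8] = 7. A witness is mooboom at positions 1,2,4,5,6,7,8.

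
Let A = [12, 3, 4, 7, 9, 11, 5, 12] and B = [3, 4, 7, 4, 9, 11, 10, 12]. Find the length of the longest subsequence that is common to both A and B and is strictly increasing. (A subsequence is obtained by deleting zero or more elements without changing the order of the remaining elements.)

6

For each value that appears in both, track the longest common increasing run ending there.
The best achievable length is 6; one witness is 3, 4, 7, 9, 11, 12 (A-positions 2,3,4,5,6,8, B-positions 1,2,3,5,6,8).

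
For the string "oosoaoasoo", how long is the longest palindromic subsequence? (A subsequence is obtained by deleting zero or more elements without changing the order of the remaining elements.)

One longest palindromic subsequence is oosaoasoo (positions 1,2,3,5,6,7,8,9,10); it reads the same forward and backward, and the interval DP gives dp[1][10] = 9.

9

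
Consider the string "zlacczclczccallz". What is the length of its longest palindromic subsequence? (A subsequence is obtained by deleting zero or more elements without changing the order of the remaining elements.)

One longest palindromic subsequence is zlacczclczccalz (positions 1,2,3,4,5,6,7,8,9,10,11,12,13,15,16); it reads the same forward and backward, and the interval DP gives dp[1][16] = 15.

15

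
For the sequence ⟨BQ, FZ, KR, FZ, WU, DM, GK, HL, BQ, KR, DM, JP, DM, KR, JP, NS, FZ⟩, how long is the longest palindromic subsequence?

7

One longest palindromic subsequence is FZ KR DM JP DM KR FZ (positions 2,10,11,12,13,14,17); it reads the same forward and backward, and the interval DP gives dp[1][17] = 7.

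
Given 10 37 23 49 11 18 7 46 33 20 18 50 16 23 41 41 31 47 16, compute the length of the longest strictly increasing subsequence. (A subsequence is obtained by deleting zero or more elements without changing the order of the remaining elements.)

Scanning left to right, the best length ending at each element is: 10→1, 37→2, 23→2, 49→3, 11→2, 18→3, 7→1, 46→4, 33→4, 20→4, 18→3, 50→5, 16→3, 23→5, 41→6, 41→6, 31→6, 47→7, 16→3.
So the longest increasing subsequence has length 7, e.g. 10, 11, 18, 20, 23, 41, 47.

7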